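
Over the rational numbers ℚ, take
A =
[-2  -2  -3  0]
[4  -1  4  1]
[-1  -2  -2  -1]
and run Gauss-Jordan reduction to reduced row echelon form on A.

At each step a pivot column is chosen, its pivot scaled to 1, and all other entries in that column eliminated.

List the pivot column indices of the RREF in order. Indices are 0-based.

pivot columns: 0, 1, 2

step 1: normalize row 0 (÷-2) = (1, 1, 3/2, 0)
  row 1: subtract 4×row0 = (0, -5, -2, 1)
  row 2: subtract -1×row0 = (0, -1, -1/2, -1)
step 2: normalize row 1 (÷-5) = (0, 1, 2/5, -1/5)
  row 0: subtract 1×row1 = (1, 0, 11/10, 1/5)
  row 2: subtract -1×row1 = (0, 0, -1/10, -6/5)
step 3: normalize row 2 (÷-1/10) = (0, 0, 1, 12)
  row 0: subtract 11/10×row2 = (1, 0, 0, -13)
  row 1: subtract 2/5×row2 = (0, 1, 0, -5)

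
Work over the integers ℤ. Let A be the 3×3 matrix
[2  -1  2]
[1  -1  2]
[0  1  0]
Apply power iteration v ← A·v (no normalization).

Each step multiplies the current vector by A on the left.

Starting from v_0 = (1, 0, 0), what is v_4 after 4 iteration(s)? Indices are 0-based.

v_4 = (12, 5, 4)

v_0 = (1, 0, 0).
v_1 = A·v_0 = (2, 1, 0).
v_2 = A·v_1 = (3, 1, 1).
v_3 = A·v_2 = (7, 4, 1).
v_4 = A·v_3 = (12, 5, 4).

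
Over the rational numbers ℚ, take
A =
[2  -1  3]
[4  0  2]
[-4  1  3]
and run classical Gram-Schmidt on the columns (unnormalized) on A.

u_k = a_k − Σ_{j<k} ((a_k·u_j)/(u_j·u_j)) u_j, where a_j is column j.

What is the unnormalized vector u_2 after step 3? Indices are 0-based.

u_2 = (28/9, 14/9, 28/9)

Step 1: u_0 = a_0 = (2, 4, -4).
Step 2: u_1 = a_1 − (-1/6)·u_0 = (-2/3, 2/3, 1/3).
Step 3: u_2 = a_2 − (1/18)·u_0 − (1/3)·u_1 = (28/9, 14/9, 28/9).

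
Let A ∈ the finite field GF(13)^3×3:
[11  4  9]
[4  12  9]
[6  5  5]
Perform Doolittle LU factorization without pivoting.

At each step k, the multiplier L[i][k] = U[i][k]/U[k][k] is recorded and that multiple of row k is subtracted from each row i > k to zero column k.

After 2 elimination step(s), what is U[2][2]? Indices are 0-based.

U[2][2] = 11

Step 1: pivot at (0,0) is 11.
  row1 ← row1 − (11)·row0  ⇒  L[1][0]=11, U row1=(0, 7, 1)
  row2 ← row2 − (10)·row0  ⇒  L[2][0]=10, U row2=(0, 4, 6)
Step 2: pivot at (1,1) is 7.
  row2 ← row2 − (8)·row1  ⇒  L[2][1]=8, U row2=(0, 0, 11)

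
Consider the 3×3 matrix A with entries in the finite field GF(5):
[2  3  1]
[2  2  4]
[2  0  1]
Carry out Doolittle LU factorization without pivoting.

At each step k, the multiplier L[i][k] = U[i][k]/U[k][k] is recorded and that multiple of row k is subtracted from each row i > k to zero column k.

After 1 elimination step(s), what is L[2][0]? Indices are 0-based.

k=0: U[0][0]=2
  eliminate (1,0): mult=1, new row 1: (0, 4, 3); set L[1][0]=1
  eliminate (2,0): mult=1, new row 2: (0, 2, 0); set L[2][0]=1

L[2][0] = 1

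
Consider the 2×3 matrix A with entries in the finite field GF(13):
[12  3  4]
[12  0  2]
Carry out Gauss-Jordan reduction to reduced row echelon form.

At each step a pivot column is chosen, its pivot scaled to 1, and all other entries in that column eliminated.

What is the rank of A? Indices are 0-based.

rank = 2

pivot(0,0)=12: scale R0 → (1, 10, 9)
  clear (1,0): R1 −= (12)R0 → (0, 10, 11)
pivot(1,1)=10: scale R1 → (0, 1, 5)
  clear (0,1): R0 −= (10)R1 → (1, 0, 11)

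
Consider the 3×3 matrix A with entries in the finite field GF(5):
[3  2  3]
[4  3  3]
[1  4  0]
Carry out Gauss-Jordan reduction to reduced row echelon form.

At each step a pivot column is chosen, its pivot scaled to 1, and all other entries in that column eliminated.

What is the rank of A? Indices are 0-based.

step 1: normalize row 0 (÷3) = (1, 4, 1)
  row 1: subtract 4×row0 = (0, 2, 4)
  row 2: subtract 1×row0 = (0, 0, 4)
step 2: normalize row 1 (÷2) = (0, 1, 2)
  row 0: subtract 4×row1 = (1, 0, 3)
step 3: normalize row 2 (÷4) = (0, 0, 1)
  row 0: subtract 3×row2 = (1, 0, 0)
  row 1: subtract 2×row2 = (0, 1, 0)

rank = 3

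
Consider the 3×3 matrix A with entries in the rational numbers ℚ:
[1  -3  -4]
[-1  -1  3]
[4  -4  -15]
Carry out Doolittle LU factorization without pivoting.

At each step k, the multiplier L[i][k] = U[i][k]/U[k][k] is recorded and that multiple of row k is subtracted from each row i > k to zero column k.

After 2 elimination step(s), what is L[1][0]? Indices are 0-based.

[col 0] pivot 1
  R1 -= -1*R0 → (0, -4, -1)  (L[1][0] := -1)
  R2 -= 4*R0 → (0, 8, 1)  (L[2][0] := 4)
[col 1] pivot -4
  R2 -= -2*R1 → (0, 0, -1)  (L[2][1] := -2)

L[1][0] = -1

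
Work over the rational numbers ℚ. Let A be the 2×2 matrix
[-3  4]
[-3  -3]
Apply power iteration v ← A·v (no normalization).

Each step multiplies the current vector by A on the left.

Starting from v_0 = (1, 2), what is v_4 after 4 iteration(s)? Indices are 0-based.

v_0 = (1, 2).
v_1 = A·v_0 = (5, -9).
v_2 = A·v_1 = (-51, 12).
v_3 = A·v_2 = (201, 117).
v_4 = A·v_3 = (-135, -954).

v_4 = (-135, -954)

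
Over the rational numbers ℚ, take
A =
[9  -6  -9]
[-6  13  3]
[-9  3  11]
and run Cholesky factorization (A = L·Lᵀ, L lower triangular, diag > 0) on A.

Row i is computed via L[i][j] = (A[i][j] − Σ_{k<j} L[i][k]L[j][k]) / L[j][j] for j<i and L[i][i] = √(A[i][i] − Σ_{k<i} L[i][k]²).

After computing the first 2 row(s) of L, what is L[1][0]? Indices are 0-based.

Step 1: L[0][0] = √(9) = 3.
  L[1][0] = (-6) / L[0][0] = -2.
Step 2: L[1][1] = √(9) = 3.

L[1][0] = -2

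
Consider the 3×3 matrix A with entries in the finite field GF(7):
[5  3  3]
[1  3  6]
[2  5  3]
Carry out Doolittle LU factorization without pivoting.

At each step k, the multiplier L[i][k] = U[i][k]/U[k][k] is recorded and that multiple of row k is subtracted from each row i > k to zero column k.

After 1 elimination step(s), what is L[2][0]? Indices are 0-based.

k=0: U[0][0]=5
  eliminate (1,0): mult=3, new row 1: (0, 1, 4); set L[1][0]=3
  eliminate (2,0): mult=6, new row 2: (0, 1, 6); set L[2][0]=6

L[2][0] = 6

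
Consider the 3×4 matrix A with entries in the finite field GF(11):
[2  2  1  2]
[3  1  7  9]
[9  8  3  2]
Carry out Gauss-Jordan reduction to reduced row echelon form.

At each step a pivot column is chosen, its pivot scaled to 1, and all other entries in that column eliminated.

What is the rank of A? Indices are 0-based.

step 1: normalize row 0 (÷2) = (1, 1, 6, 1)
  row 1: subtract 3×row0 = (0, 9, 0, 6)
  row 2: subtract 9×row0 = (0, 10, 4, 4)
step 2: normalize row 1 (÷9) = (0, 1, 0, 8)
  row 0: subtract 1×row1 = (1, 0, 6, 4)
  row 2: subtract 10×row1 = (0, 0, 4, 1)
step 3: normalize row 2 (÷4) = (0, 0, 1, 3)
  row 0: subtract 6×row2 = (1, 0, 0, 8)

rank = 3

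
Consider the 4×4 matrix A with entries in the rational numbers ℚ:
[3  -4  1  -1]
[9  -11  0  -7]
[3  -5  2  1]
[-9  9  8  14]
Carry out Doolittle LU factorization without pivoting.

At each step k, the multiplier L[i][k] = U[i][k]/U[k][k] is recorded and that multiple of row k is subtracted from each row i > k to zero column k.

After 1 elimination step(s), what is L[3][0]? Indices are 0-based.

L[3][0] = -3

k=0: U[0][0]=3
  eliminate (1,0): mult=3, new row 1: (0, 1, -3, -4); set L[1][0]=3
  eliminate (2,0): mult=1, new row 2: (0, -1, 1, 2); set L[2][0]=1
  eliminate (3,0): mult=-3, new row 3: (0, -3, 11, 11); set L[3][0]=-3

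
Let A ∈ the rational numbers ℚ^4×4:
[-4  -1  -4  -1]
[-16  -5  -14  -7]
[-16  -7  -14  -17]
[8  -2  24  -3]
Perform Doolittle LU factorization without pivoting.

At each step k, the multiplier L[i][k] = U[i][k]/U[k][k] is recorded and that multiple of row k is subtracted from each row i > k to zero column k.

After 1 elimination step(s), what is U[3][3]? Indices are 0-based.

Step 1: pivot at (0,0) is -4.
  row1 ← row1 − (4)·row0  ⇒  L[1][0]=4, U row1=(0, -1, 2, -3)
  row2 ← row2 − (4)·row0  ⇒  L[2][0]=4, U row2=(0, -3, 2, -13)
  row3 ← row3 − (-2)·row0  ⇒  L[3][0]=-2, U row3=(0, -4, 16, -5)

U[3][3] = -5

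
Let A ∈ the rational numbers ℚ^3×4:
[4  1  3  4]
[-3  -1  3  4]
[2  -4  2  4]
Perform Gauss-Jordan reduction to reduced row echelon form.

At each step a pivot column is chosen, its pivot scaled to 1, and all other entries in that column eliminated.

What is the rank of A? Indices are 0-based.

rank = 3

step 1: normalize row 0 (÷4) = (1, 1/4, 3/4, 1)
  row 1: subtract -3×row0 = (0, -1/4, 21/4, 7)
  row 2: subtract 2×row0 = (0, -9/2, 1/2, 2)
step 2: normalize row 1 (÷-1/4) = (0, 1, -21, -28)
  row 0: subtract 1/4×row1 = (1, 0, 6, 8)
  row 2: subtract -9/2×row1 = (0, 0, -94, -124)
step 3: normalize row 2 (÷-94) = (0, 0, 1, 62/47)
  row 0: subtract 6×row2 = (1, 0, 0, 4/47)
  row 1: subtract -21×row2 = (0, 1, 0, -14/47)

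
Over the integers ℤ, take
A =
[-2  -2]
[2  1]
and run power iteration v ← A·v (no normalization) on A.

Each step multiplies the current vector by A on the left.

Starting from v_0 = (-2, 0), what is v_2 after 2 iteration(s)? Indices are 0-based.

v_2 = (0, 4)

v_0 = (-2, 0).
v_1 = A·v_0 = (4, -4).
v_2 = A·v_1 = (0, 4).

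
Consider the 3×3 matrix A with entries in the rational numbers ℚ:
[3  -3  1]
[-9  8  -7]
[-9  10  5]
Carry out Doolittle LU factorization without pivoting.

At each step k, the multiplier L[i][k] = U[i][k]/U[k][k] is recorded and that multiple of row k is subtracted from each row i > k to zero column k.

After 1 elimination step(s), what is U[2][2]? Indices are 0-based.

Step 1: pivot at (0,0) is 3.
  row1 ← row1 − (-3)·row0  ⇒  L[1][0]=-3, U row1=(0, -1, -4)
  row2 ← row2 − (-3)·row0  ⇒  L[2][0]=-3, U row2=(0, 1, 8)

U[2][2] = 8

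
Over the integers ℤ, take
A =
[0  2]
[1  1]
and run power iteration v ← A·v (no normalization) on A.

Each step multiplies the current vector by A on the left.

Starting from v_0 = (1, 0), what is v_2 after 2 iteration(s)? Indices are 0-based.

v_2 = (2, 1)

v_0 = (1, 0).
v_1 = A·v_0 = (0, 1).
v_2 = A·v_1 = (2, 1).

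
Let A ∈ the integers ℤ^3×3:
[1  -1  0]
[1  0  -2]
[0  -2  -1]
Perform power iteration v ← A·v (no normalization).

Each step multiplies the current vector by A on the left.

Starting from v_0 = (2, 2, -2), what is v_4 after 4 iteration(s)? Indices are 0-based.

v_0 = (2, 2, -2).
v_1 = A·v_0 = (0, 6, -2).
v_2 = A·v_1 = (-6, 4, -10).
v_3 = A·v_2 = (-10, 14, 2).
v_4 = A·v_3 = (-24, -14, -30).

v_4 = (-24, -14, -30)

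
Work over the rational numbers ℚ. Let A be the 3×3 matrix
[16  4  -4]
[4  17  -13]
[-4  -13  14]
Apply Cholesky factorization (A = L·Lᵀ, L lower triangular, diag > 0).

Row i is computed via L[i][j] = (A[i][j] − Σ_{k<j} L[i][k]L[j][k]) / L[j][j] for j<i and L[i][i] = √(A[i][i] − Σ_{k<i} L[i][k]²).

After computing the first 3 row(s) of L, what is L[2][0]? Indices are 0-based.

L[2][0] = -1

Step 1: L[0][0] = √(16) = 4.
  L[1][0] = (4) / L[0][0] = 1.
Step 2: L[1][1] = √(16) = 4.
  L[2][0] = (-4) / L[0][0] = -1.
  L[2][1] = (-12) / L[1][1] = -3.
Step 3: L[2][2] = √(4) = 2.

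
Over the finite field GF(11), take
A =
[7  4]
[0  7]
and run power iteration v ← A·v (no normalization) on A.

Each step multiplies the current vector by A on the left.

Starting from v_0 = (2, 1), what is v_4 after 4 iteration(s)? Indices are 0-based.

v_4 = (5, 3)

v_0 = (2, 1).
v_1 = A·v_0 = (7, 7).
v_2 = A·v_1 = (0, 5).
v_3 = A·v_2 = (9, 2).
v_4 = A·v_3 = (5, 3).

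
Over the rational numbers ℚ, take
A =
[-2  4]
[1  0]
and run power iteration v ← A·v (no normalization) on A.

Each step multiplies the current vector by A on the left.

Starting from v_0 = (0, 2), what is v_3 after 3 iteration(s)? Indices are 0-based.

v_0 = (0, 2).
v_1 = A·v_0 = (8, 0).
v_2 = A·v_1 = (-16, 8).
v_3 = A·v_2 = (64, -16).

v_3 = (64, -16)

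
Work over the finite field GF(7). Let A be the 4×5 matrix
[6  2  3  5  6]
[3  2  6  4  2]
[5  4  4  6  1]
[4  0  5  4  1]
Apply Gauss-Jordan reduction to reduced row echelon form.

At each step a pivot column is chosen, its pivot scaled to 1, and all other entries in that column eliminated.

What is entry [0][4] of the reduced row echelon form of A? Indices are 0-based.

step 1: normalize row 0 (÷6) = (1, 5, 4, 2, 1)
  row 1: subtract 3×row0 = (0, 1, 1, 5, 6)
  row 2: subtract 5×row0 = (0, 0, 5, 3, 3)
  row 3: subtract 4×row0 = (0, 1, 3, 3, 4)
step 2: normalize row 1 (÷1) = (0, 1, 1, 5, 6)
  row 0: subtract 5×row1 = (1, 0, 6, 5, 6)
  row 3: subtract 1×row1 = (0, 0, 2, 5, 5)
step 3: normalize row 2 (÷5) = (0, 0, 1, 2, 2)
  row 0: subtract 6×row2 = (1, 0, 0, 0, 1)
  row 1: subtract 1×row2 = (0, 1, 0, 3, 4)
  row 3: subtract 2×row2 = (0, 0, 0, 1, 1)
step 4: normalize row 3 (÷1) = (0, 0, 0, 1, 1)
  row 1: subtract 3×row3 = (0, 1, 0, 0, 1)
  row 2: subtract 2×row3 = (0, 0, 1, 0, 0)

M[0][4] = 1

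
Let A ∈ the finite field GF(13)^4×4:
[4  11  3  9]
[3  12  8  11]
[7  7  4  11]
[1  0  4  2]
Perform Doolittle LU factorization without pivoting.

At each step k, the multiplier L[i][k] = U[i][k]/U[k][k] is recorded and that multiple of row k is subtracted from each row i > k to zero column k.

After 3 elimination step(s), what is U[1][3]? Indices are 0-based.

Step 1: pivot at (0,0) is 4.
  row1 ← row1 − (4)·row0  ⇒  L[1][0]=4, U row1=(0, 7, 9, 1)
  row2 ← row2 − (5)·row0  ⇒  L[2][0]=5, U row2=(0, 4, 2, 5)
  row3 ← row3 − (10)·row0  ⇒  L[3][0]=10, U row3=(0, 7, 0, 3)
Step 2: pivot at (1,1) is 7.
  row2 ← row2 − (8)·row1  ⇒  L[2][1]=8, U row2=(0, 0, 8, 10)
  row3 ← row3 − (1)·row1  ⇒  L[3][1]=1, U row3=(0, 0, 4, 2)
Step 3: pivot at (2,2) is 8.
  row3 ← row3 − (7)·row2  ⇒  L[3][2]=7, U row3=(0, 0, 0, 10)

U[1][3] = 1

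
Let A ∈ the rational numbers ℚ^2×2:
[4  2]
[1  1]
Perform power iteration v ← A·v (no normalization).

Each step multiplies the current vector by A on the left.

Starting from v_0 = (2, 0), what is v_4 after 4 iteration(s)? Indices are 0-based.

v_0 = (2, 0).
v_1 = A·v_0 = (8, 2).
v_2 = A·v_1 = (36, 10).
v_3 = A·v_2 = (164, 46).
v_4 = A·v_3 = (748, 210).

v_4 = (748, 210)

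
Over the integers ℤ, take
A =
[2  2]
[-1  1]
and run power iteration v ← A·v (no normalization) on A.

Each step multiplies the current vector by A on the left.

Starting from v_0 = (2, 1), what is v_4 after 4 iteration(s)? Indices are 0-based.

v_4 = (-22, -23)

v_0 = (2, 1).
v_1 = A·v_0 = (6, -1).
v_2 = A·v_1 = (10, -7).
v_3 = A·v_2 = (6, -17).
v_4 = A·v_3 = (-22, -23).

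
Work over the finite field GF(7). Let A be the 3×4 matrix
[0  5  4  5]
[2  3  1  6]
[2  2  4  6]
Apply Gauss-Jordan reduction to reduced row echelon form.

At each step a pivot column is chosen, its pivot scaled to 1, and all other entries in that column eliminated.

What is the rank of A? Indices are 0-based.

rank = 3

pivot(0,0): swap R0↔R1
pivot(0,0)=2: scale R0 → (1, 5, 4, 3)
  clear (2,0): R2 −= (2)R0 → (0, 6, 3, 0)
pivot(1,1)=5: scale R1 → (0, 1, 5, 1)
  clear (0,1): R0 −= (5)R1 → (1, 0, 0, 5)
  clear (2,1): R2 −= (6)R1 → (0, 0, 1, 1)
pivot(2,2)=1: scale R2 → (0, 0, 1, 1)
  clear (1,2): R1 −= (5)R2 → (0, 1, 0, 3)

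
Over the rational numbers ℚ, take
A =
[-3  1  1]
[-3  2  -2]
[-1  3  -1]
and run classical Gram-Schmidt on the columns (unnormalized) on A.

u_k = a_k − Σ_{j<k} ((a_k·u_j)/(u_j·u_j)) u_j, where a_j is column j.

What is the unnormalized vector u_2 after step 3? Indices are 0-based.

u_2 = (70/61, -80/61, 30/61)

Step 1: u_0 = a_0 = (-3, -3, -1).
Step 2: u_1 = a_1 − (-12/19)·u_0 = (-17/19, 2/19, 45/19).
Step 3: u_2 = a_2 − (4/19)·u_0 − (-33/61)·u_1 = (70/61, -80/61, 30/61).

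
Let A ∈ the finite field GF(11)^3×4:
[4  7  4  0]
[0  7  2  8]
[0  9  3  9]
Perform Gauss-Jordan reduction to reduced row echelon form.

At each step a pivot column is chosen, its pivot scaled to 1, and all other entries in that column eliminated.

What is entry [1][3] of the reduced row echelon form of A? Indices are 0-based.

step 1: normalize row 0 (÷4) = (1, 10, 1, 0)
step 2: normalize row 1 (÷7) = (0, 1, 5, 9)
  row 0: subtract 10×row1 = (1, 0, 6, 9)
  row 2: subtract 9×row1 = (0, 0, 2, 5)
step 3: normalize row 2 (÷2) = (0, 0, 1, 8)
  row 0: subtract 6×row2 = (1, 0, 0, 5)
  row 1: subtract 5×row2 = (0, 1, 0, 2)

M[1][3] = 2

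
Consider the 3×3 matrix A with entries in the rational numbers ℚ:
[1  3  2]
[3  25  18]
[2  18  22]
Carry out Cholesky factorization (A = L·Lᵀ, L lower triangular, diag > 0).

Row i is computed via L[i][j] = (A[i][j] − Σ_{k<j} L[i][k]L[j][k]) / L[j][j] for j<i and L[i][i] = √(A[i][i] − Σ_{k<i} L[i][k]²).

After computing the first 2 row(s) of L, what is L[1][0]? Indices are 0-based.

L[1][0] = 3

Step 1: L[0][0] = √(1) = 1.
  L[1][0] = (3) / L[0][0] = 3.
Step 2: L[1][1] = √(16) = 4.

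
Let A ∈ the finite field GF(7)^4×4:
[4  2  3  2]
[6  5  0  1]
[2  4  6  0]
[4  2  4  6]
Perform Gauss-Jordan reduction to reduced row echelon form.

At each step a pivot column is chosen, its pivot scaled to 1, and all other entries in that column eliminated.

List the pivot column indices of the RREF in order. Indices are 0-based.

pivot(0,0)=4: scale R0 → (1, 4, 6, 4)
  clear (1,0): R1 −= (6)R0 → (0, 2, 6, 5)
  clear (2,0): R2 −= (2)R0 → (0, 3, 1, 6)
  clear (3,0): R3 −= (4)R0 → (0, 0, 1, 4)
pivot(1,1)=2: scale R1 → (0, 1, 3, 6)
  clear (0,1): R0 −= (4)R1 → (1, 0, 1, 1)
  clear (2,1): R2 −= (3)R1 → (0, 0, 6, 2)
pivot(2,2)=6: scale R2 → (0, 0, 1, 5)
  clear (0,2): R0 −= (1)R2 → (1, 0, 0, 3)
  clear (1,2): R1 −= (3)R2 → (0, 1, 0, 5)
  clear (3,2): R3 −= (1)R2 → (0, 0, 0, 6)
pivot(3,3)=6: scale R3 → (0, 0, 0, 1)
  clear (0,3): R0 −= (3)R3 → (1, 0, 0, 0)
  clear (1,3): R1 −= (5)R3 → (0, 1, 0, 0)
  clear (2,3): R2 −= (5)R3 → (0, 0, 1, 0)

pivot columns: 0, 1, 2, 3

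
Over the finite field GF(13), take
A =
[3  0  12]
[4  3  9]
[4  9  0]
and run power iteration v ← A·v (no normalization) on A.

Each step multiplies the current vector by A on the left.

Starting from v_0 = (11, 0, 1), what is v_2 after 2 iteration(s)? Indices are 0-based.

v_2 = (0, 7, 7)

v_0 = (11, 0, 1).
v_1 = A·v_0 = (6, 1, 5).
v_2 = A·v_1 = (0, 7, 7).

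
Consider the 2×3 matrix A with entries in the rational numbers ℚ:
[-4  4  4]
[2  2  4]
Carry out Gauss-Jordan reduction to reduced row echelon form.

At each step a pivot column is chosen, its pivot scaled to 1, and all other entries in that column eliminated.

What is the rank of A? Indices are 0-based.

rank = 2

pivot(0,0)=-4: scale R0 → (1, -1, -1)
  clear (1,0): R1 −= (2)R0 → (0, 4, 6)
pivot(1,1)=4: scale R1 → (0, 1, 3/2)
  clear (0,1): R0 −= (-1)R1 → (1, 0, 1/2)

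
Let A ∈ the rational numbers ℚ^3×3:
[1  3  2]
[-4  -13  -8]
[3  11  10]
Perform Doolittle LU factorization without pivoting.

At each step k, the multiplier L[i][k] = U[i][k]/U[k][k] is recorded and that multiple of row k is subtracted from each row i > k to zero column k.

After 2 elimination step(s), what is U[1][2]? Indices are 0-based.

[col 0] pivot 1
  R1 -= -4*R0 → (0, -1, 0)  (L[1][0] := -4)
  R2 -= 3*R0 → (0, 2, 4)  (L[2][0] := 3)
[col 1] pivot -1
  R2 -= -2*R1 → (0, 0, 4)  (L[2][1] := -2)

U[1][2] = 0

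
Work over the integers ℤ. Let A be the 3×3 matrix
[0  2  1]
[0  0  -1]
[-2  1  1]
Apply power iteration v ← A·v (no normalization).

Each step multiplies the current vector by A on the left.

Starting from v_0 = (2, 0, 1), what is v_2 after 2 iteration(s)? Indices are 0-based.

v_2 = (-5, 3, -6)

v_0 = (2, 0, 1).
v_1 = A·v_0 = (1, -1, -3).
v_2 = A·v_1 = (-5, 3, -6).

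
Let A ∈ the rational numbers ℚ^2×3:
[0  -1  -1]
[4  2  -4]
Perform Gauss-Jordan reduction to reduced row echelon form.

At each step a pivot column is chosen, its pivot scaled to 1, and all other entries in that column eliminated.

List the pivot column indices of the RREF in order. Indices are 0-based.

pivot(0,0): swap R0↔R1
pivot(0,0)=4: scale R0 → (1, 1/2, -1)
pivot(1,1)=-1: scale R1 → (0, 1, 1)
  clear (0,1): R0 −= (1/2)R1 → (1, 0, -3/2)

pivot columns: 0, 1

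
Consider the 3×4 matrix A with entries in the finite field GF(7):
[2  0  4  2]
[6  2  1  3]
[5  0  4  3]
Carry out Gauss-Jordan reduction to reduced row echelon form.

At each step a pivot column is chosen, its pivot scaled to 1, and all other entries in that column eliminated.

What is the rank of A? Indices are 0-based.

step 1: normalize row 0 (÷2) = (1, 0, 2, 1)
  row 1: subtract 6×row0 = (0, 2, 3, 4)
  row 2: subtract 5×row0 = (0, 0, 1, 5)
step 2: normalize row 1 (÷2) = (0, 1, 5, 2)
step 3: normalize row 2 (÷1) = (0, 0, 1, 5)
  row 0: subtract 2×row2 = (1, 0, 0, 5)
  row 1: subtract 5×row2 = (0, 1, 0, 5)

rank = 3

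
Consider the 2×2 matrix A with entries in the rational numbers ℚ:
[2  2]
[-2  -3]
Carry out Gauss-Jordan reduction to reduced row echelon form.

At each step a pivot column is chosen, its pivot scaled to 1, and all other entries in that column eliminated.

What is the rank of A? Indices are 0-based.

rank = 2

pivot(0,0)=2: scale R0 → (1, 1)
  clear (1,0): R1 −= (-2)R0 → (0, -1)
pivot(1,1)=-1: scale R1 → (0, 1)
  clear (0,1): R0 −= (1)R1 → (1, 0)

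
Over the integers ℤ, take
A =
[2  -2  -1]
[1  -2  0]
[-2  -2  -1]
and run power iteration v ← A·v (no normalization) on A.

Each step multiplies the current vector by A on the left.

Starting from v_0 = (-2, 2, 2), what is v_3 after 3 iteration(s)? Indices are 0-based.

v_3 = (-50, -10, -26)

v_0 = (-2, 2, 2).
v_1 = A·v_0 = (-10, -6, -2).
v_2 = A·v_1 = (-6, 2, 34).
v_3 = A·v_2 = (-50, -10, -26).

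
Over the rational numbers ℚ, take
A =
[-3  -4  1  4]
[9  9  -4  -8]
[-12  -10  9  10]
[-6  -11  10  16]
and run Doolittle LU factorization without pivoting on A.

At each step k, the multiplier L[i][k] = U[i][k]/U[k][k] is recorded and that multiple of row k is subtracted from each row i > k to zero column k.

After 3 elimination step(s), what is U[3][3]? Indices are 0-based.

Step 1: pivot at (0,0) is -3.
  row1 ← row1 − (-3)·row0  ⇒  L[1][0]=-3, U row1=(0, -3, -1, 4)
  row2 ← row2 − (4)·row0  ⇒  L[2][0]=4, U row2=(0, 6, 5, -6)
  row3 ← row3 − (2)·row0  ⇒  L[3][0]=2, U row3=(0, -3, 8, 8)
Step 2: pivot at (1,1) is -3.
  row2 ← row2 − (-2)·row1  ⇒  L[2][1]=-2, U row2=(0, 0, 3, 2)
  row3 ← row3 − (1)·row1  ⇒  L[3][1]=1, U row3=(0, 0, 9, 4)
Step 3: pivot at (2,2) is 3.
  row3 ← row3 − (3)·row2  ⇒  L[3][2]=3, U row3=(0, 0, 0, -2)

U[3][3] = -2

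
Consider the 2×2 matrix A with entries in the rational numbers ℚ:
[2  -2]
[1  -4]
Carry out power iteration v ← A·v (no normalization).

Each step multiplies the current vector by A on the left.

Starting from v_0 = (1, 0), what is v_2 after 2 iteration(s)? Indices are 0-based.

v_2 = (2, -2)

v_0 = (1, 0).
v_1 = A·v_0 = (2, 1).
v_2 = A·v_1 = (2, -2).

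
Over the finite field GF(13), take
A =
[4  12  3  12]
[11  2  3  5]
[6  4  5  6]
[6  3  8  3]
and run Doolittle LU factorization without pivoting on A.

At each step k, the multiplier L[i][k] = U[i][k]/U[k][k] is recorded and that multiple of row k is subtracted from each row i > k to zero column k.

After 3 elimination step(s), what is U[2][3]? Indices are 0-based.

U[2][3] = 4

Step 1: pivot at (0,0) is 4.
  row1 ← row1 − (6)·row0  ⇒  L[1][0]=6, U row1=(0, 8, 11, 11)
  row2 ← row2 − (8)·row0  ⇒  L[2][0]=8, U row2=(0, 12, 7, 1)
  row3 ← row3 − (8)·row0  ⇒  L[3][0]=8, U row3=(0, 11, 10, 11)
Step 2: pivot at (1,1) is 8.
  row2 ← row2 − (8)·row1  ⇒  L[2][1]=8, U row2=(0, 0, 10, 4)
  row3 ← row3 − (3)·row1  ⇒  L[3][1]=3, U row3=(0, 0, 3, 4)
Step 3: pivot at (2,2) is 10.
  row3 ← row3 − (12)·row2  ⇒  L[3][2]=12, U row3=(0, 0, 0, 8)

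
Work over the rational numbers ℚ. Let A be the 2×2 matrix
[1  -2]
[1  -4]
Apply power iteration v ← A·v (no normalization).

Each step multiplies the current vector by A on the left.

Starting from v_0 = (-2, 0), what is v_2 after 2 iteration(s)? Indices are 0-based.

v_0 = (-2, 0).
v_1 = A·v_0 = (-2, -2).
v_2 = A·v_1 = (2, 6).

v_2 = (2, 6)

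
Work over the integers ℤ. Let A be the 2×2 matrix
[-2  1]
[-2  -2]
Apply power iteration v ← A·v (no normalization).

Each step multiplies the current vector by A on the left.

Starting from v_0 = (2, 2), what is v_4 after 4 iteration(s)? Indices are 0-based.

v_0 = (2, 2).
v_1 = A·v_0 = (-2, -8).
v_2 = A·v_1 = (-4, 20).
v_3 = A·v_2 = (28, -32).
v_4 = A·v_3 = (-88, 8).

v_4 = (-88, 8)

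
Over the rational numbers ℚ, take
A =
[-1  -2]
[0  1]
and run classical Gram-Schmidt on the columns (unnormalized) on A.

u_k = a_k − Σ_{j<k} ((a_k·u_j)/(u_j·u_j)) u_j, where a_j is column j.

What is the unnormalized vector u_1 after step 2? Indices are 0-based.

u_1 = (0, 1)

Step 1: u_0 = a_0 = (-1, 0).
Step 2: u_1 = a_1 − (2)·u_0 = (0, 1).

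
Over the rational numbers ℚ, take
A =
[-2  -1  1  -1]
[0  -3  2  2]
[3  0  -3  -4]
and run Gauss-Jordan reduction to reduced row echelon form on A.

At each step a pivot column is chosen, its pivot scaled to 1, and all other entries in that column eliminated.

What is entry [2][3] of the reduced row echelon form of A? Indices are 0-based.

M[2][3] = 13/5

[1] R0 /= -2  ⇒  (1, 1/2, -1/2, 1/2)
     R2 -= 3·R0  ⇒  (0, -3/2, -3/2, -11/2)
[2] R1 /= -3  ⇒  (0, 1, -2/3, -2/3)
     R0 -= 1/2·R1  ⇒  (1, 0, -1/6, 5/6)
     R2 -= -3/2·R1  ⇒  (0, 0, -5/2, -13/2)
[3] R2 /= -5/2  ⇒  (0, 0, 1, 13/5)
     R0 -= -1/6·R2  ⇒  (1, 0, 0, 19/15)
     R1 -= -2/3·R2  ⇒  (0, 1, 0, 16/15)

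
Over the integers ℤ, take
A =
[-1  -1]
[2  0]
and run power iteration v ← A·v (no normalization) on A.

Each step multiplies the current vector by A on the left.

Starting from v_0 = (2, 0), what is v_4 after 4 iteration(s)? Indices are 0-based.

v_4 = (-2, 12)

v_0 = (2, 0).
v_1 = A·v_0 = (-2, 4).
v_2 = A·v_1 = (-2, -4).
v_3 = A·v_2 = (6, -4).
v_4 = A·v_3 = (-2, 12).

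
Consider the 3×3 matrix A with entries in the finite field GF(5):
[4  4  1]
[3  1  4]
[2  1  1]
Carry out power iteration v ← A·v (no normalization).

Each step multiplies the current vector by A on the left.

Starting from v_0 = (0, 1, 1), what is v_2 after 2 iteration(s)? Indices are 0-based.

v_2 = (2, 3, 2)

v_0 = (0, 1, 1).
v_1 = A·v_0 = (0, 0, 2).
v_2 = A·v_1 = (2, 3, 2).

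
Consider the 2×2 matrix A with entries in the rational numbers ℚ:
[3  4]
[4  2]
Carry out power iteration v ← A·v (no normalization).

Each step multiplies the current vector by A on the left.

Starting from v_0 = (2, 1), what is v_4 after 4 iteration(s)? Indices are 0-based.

v_0 = (2, 1).
v_1 = A·v_0 = (10, 10).
v_2 = A·v_1 = (70, 60).
v_3 = A·v_2 = (450, 400).
v_4 = A·v_3 = (2950, 2600).

v_4 = (2950, 2600)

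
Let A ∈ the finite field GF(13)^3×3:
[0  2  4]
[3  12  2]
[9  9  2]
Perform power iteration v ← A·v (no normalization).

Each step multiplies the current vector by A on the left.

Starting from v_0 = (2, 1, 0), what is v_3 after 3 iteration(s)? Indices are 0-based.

v_3 = (6, 0, 10)

v_0 = (2, 1, 0).
v_1 = A·v_0 = (2, 5, 1).
v_2 = A·v_1 = (1, 3, 0).
v_3 = A·v_2 = (6, 0, 10).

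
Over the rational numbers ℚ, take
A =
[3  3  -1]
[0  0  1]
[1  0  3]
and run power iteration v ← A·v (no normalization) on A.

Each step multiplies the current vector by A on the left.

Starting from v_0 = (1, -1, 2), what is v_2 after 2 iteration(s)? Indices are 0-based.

v_2 = (-7, 7, 19)

v_0 = (1, -1, 2).
v_1 = A·v_0 = (-2, 2, 7).
v_2 = A·v_1 = (-7, 7, 19).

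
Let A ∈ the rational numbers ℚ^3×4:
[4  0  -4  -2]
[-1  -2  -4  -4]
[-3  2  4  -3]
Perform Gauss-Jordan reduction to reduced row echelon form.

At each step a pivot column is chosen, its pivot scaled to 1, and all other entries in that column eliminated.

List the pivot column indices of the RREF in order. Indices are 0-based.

step 1: normalize row 0 (÷4) = (1, 0, -1, -1/2)
  row 1: subtract -1×row0 = (0, -2, -5, -9/2)
  row 2: subtract -3×row0 = (0, 2, 1, -9/2)
step 2: normalize row 1 (÷-2) = (0, 1, 5/2, 9/4)
  row 2: subtract 2×row1 = (0, 0, -4, -9)
step 3: normalize row 2 (÷-4) = (0, 0, 1, 9/4)
  row 0: subtract -1×row2 = (1, 0, 0, 7/4)
  row 1: subtract 5/2×row2 = (0, 1, 0, -27/8)

pivot columns: 0, 1, 2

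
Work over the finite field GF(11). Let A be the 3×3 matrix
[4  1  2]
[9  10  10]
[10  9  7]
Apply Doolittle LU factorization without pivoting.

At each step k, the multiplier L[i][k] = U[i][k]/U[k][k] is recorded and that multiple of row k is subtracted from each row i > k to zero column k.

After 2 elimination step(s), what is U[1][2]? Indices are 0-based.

U[1][2] = 0

Step 1: pivot at (0,0) is 4.
  row1 ← row1 − (5)·row0  ⇒  L[1][0]=5, U row1=(0, 5, 0)
  row2 ← row2 − (8)·row0  ⇒  L[2][0]=8, U row2=(0, 1, 2)
Step 2: pivot at (1,1) is 5.
  row2 ← row2 − (9)·row1  ⇒  L[2][1]=9, U row2=(0, 0, 2)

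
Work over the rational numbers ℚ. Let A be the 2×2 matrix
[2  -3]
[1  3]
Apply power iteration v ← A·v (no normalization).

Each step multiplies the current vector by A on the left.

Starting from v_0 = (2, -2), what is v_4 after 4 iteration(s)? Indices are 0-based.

v_4 = (62, 148)

v_0 = (2, -2).
v_1 = A·v_0 = (10, -4).
v_2 = A·v_1 = (32, -2).
v_3 = A·v_2 = (70, 26).
v_4 = A·v_3 = (62, 148).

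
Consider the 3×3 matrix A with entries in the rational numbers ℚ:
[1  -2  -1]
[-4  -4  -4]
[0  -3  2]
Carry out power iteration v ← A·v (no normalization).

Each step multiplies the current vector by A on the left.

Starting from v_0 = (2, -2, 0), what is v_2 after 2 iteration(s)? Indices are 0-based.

v_0 = (2, -2, 0).
v_1 = A·v_0 = (6, 0, 6).
v_2 = A·v_1 = (0, -48, 12).

v_2 = (0, -48, 12)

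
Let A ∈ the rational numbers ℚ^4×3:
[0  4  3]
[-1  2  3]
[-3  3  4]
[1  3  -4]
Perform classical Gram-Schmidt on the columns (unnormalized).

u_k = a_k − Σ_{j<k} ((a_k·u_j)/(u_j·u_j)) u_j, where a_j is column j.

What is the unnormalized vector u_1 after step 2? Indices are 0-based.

Step 1: u_0 = a_0 = (0, -1, -3, 1).
Step 2: u_1 = a_1 − (-8/11)·u_0 = (4, 14/11, 9/11, 41/11).

u_1 = (4, 14/11, 9/11, 41/11)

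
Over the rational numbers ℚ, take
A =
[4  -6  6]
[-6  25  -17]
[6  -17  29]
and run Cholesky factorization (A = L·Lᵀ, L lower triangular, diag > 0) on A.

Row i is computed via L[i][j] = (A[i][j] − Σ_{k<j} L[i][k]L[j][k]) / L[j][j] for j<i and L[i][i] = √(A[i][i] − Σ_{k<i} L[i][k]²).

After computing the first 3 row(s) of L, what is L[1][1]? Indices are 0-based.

Step 1: L[0][0] = √(4) = 2.
  L[1][0] = (-6) / L[0][0] = -3.
Step 2: L[1][1] = √(16) = 4.
  L[2][0] = (6) / L[0][0] = 3.
  L[2][1] = (-8) / L[1][1] = -2.
Step 3: L[2][2] = √(16) = 4.

L[1][1] = 4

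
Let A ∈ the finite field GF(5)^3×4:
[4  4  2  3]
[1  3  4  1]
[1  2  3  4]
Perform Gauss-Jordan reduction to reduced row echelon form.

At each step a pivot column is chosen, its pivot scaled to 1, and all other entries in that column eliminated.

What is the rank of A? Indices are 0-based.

pivot(0,0)=4: scale R0 → (1, 1, 3, 2)
  clear (1,0): R1 −= (1)R0 → (0, 2, 1, 4)
  clear (2,0): R2 −= (1)R0 → (0, 1, 0, 2)
pivot(1,1)=2: scale R1 → (0, 1, 3, 2)
  clear (0,1): R0 −= (1)R1 → (1, 0, 0, 0)
  clear (2,1): R2 −= (1)R1 → (0, 0, 2, 0)
pivot(2,2)=2: scale R2 → (0, 0, 1, 0)
  clear (1,2): R1 −= (3)R2 → (0, 1, 0, 2)

rank = 3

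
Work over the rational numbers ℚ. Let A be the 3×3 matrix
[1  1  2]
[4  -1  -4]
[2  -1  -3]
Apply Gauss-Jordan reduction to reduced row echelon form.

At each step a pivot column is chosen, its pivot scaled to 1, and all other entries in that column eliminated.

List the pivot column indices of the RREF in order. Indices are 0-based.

pivot columns: 0, 1, 2

step 1: normalize row 0 (÷1) = (1, 1, 2)
  row 1: subtract 4×row0 = (0, -5, -12)
  row 2: subtract 2×row0 = (0, -3, -7)
step 2: normalize row 1 (÷-5) = (0, 1, 12/5)
  row 0: subtract 1×row1 = (1, 0, -2/5)
  row 2: subtract -3×row1 = (0, 0, 1/5)
step 3: normalize row 2 (÷1/5) = (0, 0, 1)
  row 0: subtract -2/5×row2 = (1, 0, 0)
  row 1: subtract 12/5×row2 = (0, 1, 0)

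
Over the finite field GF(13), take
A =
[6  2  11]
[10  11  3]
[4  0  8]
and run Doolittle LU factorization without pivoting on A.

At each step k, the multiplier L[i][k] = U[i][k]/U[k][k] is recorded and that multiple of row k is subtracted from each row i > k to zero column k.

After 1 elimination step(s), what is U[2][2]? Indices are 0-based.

k=0: U[0][0]=6
  eliminate (1,0): mult=6, new row 1: (0, 12, 2); set L[1][0]=6
  eliminate (2,0): mult=5, new row 2: (0, 3, 5); set L[2][0]=5

U[2][2] = 5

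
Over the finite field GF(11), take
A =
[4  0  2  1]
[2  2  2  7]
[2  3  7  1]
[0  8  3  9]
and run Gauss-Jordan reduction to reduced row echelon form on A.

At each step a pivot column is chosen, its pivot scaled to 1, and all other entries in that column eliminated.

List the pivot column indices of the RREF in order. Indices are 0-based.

step 1: normalize row 0 (÷4) = (1, 0, 6, 3)
  row 1: subtract 2×row0 = (0, 2, 1, 1)
  row 2: subtract 2×row0 = (0, 3, 6, 6)
step 2: normalize row 1 (÷2) = (0, 1, 6, 6)
  row 2: subtract 3×row1 = (0, 0, 10, 10)
  row 3: subtract 8×row1 = (0, 0, 10, 5)
step 3: normalize row 2 (÷10) = (0, 0, 1, 1)
  row 0: subtract 6×row2 = (1, 0, 0, 8)
  row 1: subtract 6×row2 = (0, 1, 0, 0)
  row 3: subtract 10×row2 = (0, 0, 0, 6)
step 4: normalize row 3 (÷6) = (0, 0, 0, 1)
  row 0: subtract 8×row3 = (1, 0, 0, 0)
  row 2: subtract 1×row3 = (0, 0, 1, 0)

pivot columns: 0, 1, 2, 3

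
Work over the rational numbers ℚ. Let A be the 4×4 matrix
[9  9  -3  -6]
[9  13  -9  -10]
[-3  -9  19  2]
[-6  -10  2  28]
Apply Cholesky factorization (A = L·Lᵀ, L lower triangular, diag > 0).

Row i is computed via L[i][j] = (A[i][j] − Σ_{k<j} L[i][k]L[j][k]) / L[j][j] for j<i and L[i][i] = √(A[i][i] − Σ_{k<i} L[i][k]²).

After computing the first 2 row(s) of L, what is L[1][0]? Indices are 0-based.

Step 1: L[0][0] = √(9) = 3.
  L[1][0] = (9) / L[0][0] = 3.
Step 2: L[1][1] = √(4) = 2.

L[1][0] = 3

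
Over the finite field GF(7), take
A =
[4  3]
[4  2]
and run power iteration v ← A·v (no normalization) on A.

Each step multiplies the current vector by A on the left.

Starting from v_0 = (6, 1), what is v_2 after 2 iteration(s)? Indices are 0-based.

v_2 = (4, 6)

v_0 = (6, 1).
v_1 = A·v_0 = (6, 5).
v_2 = A·v_1 = (4, 6).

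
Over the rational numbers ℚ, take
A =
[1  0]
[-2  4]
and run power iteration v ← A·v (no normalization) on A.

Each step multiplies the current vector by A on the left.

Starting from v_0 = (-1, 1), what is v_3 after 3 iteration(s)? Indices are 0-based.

v_0 = (-1, 1).
v_1 = A·v_0 = (-1, 6).
v_2 = A·v_1 = (-1, 26).
v_3 = A·v_2 = (-1, 106).

v_3 = (-1, 106)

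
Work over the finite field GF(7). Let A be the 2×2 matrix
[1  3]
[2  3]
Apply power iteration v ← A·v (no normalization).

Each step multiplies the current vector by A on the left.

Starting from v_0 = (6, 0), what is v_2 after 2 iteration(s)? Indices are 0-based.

v_0 = (6, 0).
v_1 = A·v_0 = (6, 5).
v_2 = A·v_1 = (0, 6).

v_2 = (0, 6)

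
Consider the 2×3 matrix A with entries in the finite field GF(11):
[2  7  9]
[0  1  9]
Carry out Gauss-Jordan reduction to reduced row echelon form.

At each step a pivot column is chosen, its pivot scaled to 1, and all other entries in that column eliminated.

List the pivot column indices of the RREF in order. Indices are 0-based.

pivot columns: 0, 1

[1] R0 /= 2  ⇒  (1, 9, 10)
[2] R1 /= 1  ⇒  (0, 1, 9)
     R0 -= 9·R1  ⇒  (1, 0, 6)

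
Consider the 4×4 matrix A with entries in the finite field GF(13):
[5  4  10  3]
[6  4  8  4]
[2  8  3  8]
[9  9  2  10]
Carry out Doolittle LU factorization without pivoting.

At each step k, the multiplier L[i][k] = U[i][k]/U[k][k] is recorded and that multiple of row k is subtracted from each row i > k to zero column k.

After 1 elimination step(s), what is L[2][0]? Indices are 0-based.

L[2][0] = 3

Step 1: pivot at (0,0) is 5.
  row1 ← row1 − (9)·row0  ⇒  L[1][0]=9, U row1=(0, 7, 9, 3)
  row2 ← row2 − (3)·row0  ⇒  L[2][0]=3, U row2=(0, 9, 12, 12)
  row3 ← row3 − (7)·row0  ⇒  L[3][0]=7, U row3=(0, 7, 10, 2)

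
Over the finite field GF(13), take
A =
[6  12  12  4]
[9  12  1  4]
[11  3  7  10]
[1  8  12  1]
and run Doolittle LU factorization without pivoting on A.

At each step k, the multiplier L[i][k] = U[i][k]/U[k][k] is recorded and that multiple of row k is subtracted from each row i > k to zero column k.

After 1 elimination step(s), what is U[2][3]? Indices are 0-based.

Step 1: pivot at (0,0) is 6.
  row1 ← row1 − (8)·row0  ⇒  L[1][0]=8, U row1=(0, 7, 9, 11)
  row2 ← row2 − (4)·row0  ⇒  L[2][0]=4, U row2=(0, 7, 11, 7)
  row3 ← row3 − (11)·row0  ⇒  L[3][0]=11, U row3=(0, 6, 10, 9)

U[2][3] = 7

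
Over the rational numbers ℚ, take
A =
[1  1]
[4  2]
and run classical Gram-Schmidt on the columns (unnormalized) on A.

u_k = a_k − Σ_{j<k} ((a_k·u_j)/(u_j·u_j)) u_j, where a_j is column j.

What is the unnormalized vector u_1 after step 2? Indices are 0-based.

u_1 = (8/17, -2/17)

Step 1: u_0 = a_0 = (1, 4).
Step 2: u_1 = a_1 − (9/17)·u_0 = (8/17, -2/17).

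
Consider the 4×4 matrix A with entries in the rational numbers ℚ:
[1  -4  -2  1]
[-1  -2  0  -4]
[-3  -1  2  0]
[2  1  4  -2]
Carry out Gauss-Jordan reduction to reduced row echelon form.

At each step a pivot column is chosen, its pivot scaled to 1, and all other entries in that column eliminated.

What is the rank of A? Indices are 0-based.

rank = 4

step 1: normalize row 0 (÷1) = (1, -4, -2, 1)
  row 1: subtract -1×row0 = (0, -6, -2, -3)
  row 2: subtract -3×row0 = (0, -13, -4, 3)
  row 3: subtract 2×row0 = (0, 9, 8, -4)
step 2: normalize row 1 (÷-6) = (0, 1, 1/3, 1/2)
  row 0: subtract -4×row1 = (1, 0, -2/3, 3)
  row 2: subtract -13×row1 = (0, 0, 1/3, 19/2)
  row 3: subtract 9×row1 = (0, 0, 5, -17/2)
step 3: normalize row 2 (÷1/3) = (0, 0, 1, 57/2)
  row 0: subtract -2/3×row2 = (1, 0, 0, 22)
  row 1: subtract 1/3×row2 = (0, 1, 0, -9)
  row 3: subtract 5×row2 = (0, 0, 0, -151)
step 4: normalize row 3 (÷-151) = (0, 0, 0, 1)
  row 0: subtract 22×row3 = (1, 0, 0, 0)
  row 1: subtract -9×row3 = (0, 1, 0, 0)
  row 2: subtract 57/2×row3 = (0, 0, 1, 0)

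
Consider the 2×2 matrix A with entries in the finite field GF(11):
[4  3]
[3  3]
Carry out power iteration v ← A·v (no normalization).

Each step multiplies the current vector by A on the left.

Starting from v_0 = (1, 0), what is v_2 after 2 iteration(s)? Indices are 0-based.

v_2 = (3, 10)

v_0 = (1, 0).
v_1 = A·v_0 = (4, 3).
v_2 = A·v_1 = (3, 10).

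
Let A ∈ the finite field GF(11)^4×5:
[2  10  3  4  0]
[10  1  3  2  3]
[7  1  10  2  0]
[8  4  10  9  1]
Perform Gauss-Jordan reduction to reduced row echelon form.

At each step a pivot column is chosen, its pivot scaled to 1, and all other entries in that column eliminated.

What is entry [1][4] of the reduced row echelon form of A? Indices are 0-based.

[1] R0 /= 2  ⇒  (1, 5, 7, 2, 0)
     R1 -= 10·R0  ⇒  (0, 6, 10, 4, 3)
     R2 -= 7·R0  ⇒  (0, 10, 5, 10, 0)
     R3 -= 8·R0  ⇒  (0, 8, 9, 4, 1)
[2] R1 /= 6  ⇒  (0, 1, 9, 8, 6)
     R0 -= 5·R1  ⇒  (1, 0, 6, 6, 3)
     R2 -= 10·R1  ⇒  (0, 0, 3, 7, 6)
     R3 -= 8·R1  ⇒  (0, 0, 3, 6, 8)
[3] R2 /= 3  ⇒  (0, 0, 1, 6, 2)
     R0 -= 6·R2  ⇒  (1, 0, 0, 3, 2)
     R1 -= 9·R2  ⇒  (0, 1, 0, 9, 10)
     R3 -= 3·R2  ⇒  (0, 0, 0, 10, 2)
[4] R3 /= 10  ⇒  (0, 0, 0, 1, 9)
     R0 -= 3·R3  ⇒  (1, 0, 0, 0, 8)
     R1 -= 9·R3  ⇒  (0, 1, 0, 0, 6)
     R2 -= 6·R3  ⇒  (0, 0, 1, 0, 3)

M[1][4] = 6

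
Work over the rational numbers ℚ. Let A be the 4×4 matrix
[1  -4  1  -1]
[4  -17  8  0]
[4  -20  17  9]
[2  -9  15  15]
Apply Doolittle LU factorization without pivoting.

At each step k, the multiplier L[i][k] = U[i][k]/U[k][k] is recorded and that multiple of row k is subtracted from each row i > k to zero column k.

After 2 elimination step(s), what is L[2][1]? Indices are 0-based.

L[2][1] = 4

k=0: U[0][0]=1
  eliminate (1,0): mult=4, new row 1: (0, -1, 4, 4); set L[1][0]=4
  eliminate (2,0): mult=4, new row 2: (0, -4, 13, 13); set L[2][0]=4
  eliminate (3,0): mult=2, new row 3: (0, -1, 13, 17); set L[3][0]=2
k=1: U[1][1]=-1
  eliminate (2,1): mult=4, new row 2: (0, 0, -3, -3); set L[2][1]=4
  eliminate (3,1): mult=1, new row 3: (0, 0, 9, 13); set L[3][1]=1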